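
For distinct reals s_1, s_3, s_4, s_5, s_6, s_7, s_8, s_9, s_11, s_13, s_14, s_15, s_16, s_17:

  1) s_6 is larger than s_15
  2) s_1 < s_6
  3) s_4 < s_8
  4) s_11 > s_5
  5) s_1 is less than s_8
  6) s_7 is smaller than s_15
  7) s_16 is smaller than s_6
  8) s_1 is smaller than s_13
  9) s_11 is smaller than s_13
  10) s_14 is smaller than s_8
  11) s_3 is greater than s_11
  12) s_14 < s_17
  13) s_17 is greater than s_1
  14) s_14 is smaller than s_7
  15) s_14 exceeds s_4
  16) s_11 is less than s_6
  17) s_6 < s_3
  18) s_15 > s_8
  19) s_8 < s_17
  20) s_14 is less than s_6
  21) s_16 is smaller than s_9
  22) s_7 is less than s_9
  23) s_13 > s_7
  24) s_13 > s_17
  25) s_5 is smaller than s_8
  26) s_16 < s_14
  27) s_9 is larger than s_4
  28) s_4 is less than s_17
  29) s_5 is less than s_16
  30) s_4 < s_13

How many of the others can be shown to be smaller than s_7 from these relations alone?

The elements the relations force below s_7 are s_5, s_4, s_16, s_14 — no chain reaches any other.
That is 4.

4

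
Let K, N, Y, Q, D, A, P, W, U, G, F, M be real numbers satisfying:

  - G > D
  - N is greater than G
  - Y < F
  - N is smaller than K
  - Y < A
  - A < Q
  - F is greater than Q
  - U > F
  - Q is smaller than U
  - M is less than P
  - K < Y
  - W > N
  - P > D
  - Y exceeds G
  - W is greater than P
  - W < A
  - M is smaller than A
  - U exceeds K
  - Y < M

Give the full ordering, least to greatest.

D < G < N < K < Y < M < P < W < A < Q < F < U

Each adjacent pair is fixed by a given relation: D < G; G < N; N < K; K < Y; Y < M; M < P; P < W; W < A; A < Q; Q < F; F < U. Chaining them end to end gives the full order.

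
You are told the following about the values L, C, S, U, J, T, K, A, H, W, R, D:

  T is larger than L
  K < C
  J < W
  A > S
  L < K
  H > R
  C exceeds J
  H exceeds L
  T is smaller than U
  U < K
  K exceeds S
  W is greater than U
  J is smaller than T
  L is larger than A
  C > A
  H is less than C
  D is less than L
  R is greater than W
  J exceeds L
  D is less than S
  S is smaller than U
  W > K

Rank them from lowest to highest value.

D < S < A < L < J < T < U < K < W < R < H < C

Each adjacent pair is fixed by a given relation: D < S; S < A; A < L; L < J; J < T; T < U; U < K; K < W; W < R; R < H; H < C. Chaining them end to end gives the full order.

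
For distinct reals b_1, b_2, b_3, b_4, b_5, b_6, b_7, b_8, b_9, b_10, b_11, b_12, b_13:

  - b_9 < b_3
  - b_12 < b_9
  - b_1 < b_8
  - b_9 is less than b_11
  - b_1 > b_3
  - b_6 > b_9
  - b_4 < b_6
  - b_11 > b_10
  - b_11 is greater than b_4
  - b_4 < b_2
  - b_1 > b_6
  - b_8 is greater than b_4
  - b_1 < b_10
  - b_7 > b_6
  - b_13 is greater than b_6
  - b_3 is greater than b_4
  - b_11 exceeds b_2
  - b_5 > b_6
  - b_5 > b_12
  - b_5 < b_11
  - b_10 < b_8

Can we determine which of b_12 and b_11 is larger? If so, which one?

b_12 < b_9 and b_9 < b_3 give b_12 < b_3.
With b_3 < b_1: b_12 < b_9 < b_3 < b_1.
Then b_1 < b_10 extends the chain to b_10.
With b_10 < b_11: b_12 < b_9 < b_3 < b_1 < b_10 < b_11.
So b_11 is larger.

b_11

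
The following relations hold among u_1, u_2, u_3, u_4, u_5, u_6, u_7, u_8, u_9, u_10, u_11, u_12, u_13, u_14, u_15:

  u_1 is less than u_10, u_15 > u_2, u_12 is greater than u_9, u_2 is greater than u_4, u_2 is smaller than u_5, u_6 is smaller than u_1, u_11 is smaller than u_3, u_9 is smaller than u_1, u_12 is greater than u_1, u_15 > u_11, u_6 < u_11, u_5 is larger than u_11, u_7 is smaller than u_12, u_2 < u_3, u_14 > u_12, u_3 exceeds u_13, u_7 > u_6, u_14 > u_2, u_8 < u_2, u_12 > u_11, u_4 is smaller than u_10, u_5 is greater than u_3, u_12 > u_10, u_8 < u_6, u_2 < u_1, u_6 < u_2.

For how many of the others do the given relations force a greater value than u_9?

From u_9 the given relations immediately reach u_1, u_12.
From those, u_10, u_14 — 4 in total.
Nothing else is reachable above u_9; 4 in all.

4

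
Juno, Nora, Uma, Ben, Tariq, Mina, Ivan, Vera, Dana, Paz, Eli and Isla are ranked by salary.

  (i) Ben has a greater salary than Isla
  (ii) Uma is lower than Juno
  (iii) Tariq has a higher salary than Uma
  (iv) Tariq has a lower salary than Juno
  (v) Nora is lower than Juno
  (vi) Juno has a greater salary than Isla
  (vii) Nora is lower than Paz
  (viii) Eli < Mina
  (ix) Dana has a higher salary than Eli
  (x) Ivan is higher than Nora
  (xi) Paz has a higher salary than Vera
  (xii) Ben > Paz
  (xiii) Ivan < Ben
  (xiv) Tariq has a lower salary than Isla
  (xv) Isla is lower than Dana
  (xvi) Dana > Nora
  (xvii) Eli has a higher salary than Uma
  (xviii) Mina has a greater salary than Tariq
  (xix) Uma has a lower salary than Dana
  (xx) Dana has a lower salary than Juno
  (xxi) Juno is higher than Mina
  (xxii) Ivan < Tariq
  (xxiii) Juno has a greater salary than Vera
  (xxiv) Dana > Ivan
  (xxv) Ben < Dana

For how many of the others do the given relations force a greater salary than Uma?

7

Directly above Uma: Tariq, Eli, Dana, Juno.
One step further: Isla, Mina (6 so far).
One step further: Ben (7 so far).
No other element is forced above Uma by the given relations, so the count is 7.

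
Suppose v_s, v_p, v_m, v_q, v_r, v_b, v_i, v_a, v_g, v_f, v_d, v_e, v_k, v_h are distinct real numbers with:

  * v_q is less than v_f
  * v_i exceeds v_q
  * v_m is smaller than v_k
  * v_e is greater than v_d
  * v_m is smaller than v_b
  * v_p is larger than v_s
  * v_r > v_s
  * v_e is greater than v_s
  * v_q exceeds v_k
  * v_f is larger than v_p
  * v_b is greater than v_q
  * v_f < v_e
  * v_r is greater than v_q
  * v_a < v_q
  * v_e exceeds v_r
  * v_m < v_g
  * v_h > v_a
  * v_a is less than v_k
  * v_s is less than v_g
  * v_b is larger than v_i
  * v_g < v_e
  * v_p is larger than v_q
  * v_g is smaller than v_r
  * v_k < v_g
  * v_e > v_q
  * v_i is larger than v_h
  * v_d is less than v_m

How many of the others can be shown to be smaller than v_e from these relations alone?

From v_e the given relations immediately reach v_s, v_d, v_q, v_f, v_g, v_r.
From those, v_m, v_a, v_k, v_p — 10 in total.
No other element is forced below v_e by the given relations, so the count is 10.

10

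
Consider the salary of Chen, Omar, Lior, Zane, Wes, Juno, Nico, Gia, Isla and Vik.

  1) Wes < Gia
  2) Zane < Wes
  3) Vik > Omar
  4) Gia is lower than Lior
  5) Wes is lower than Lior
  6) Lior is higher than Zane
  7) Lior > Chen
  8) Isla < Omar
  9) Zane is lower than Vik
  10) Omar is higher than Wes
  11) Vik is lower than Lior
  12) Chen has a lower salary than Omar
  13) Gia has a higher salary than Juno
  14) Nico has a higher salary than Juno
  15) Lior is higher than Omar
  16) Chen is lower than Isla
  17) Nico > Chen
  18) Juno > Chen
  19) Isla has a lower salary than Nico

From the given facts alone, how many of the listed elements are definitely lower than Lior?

8

The elements the relations force below Lior are Zane, Wes, Chen, Juno, Isla, Gia, Omar, Vik — no chain reaches any other.
That is 8.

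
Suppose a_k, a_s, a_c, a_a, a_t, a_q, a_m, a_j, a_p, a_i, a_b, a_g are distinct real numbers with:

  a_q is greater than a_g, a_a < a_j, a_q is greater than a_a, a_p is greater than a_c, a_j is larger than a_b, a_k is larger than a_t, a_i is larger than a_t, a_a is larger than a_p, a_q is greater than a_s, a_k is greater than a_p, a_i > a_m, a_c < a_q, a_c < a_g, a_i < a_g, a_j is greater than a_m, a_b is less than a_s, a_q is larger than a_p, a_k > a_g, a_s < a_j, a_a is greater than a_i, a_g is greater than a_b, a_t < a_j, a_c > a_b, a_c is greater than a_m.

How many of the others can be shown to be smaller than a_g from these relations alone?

From a_g the given relations immediately reach a_b, a_c, a_i.
From those, a_t, a_m — 5 in total.
No other element is forced below a_g by the given relations, so the count is 5.

5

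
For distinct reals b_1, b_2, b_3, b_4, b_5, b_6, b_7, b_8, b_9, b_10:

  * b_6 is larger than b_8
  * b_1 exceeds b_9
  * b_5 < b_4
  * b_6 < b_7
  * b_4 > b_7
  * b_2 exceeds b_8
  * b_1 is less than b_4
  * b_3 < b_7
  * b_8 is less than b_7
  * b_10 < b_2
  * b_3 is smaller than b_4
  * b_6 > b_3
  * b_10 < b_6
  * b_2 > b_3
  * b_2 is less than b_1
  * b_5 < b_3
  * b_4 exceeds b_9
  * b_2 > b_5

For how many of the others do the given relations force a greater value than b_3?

5

From b_3 the given relations immediately reach b_2, b_6, b_7, b_4.
From those, b_1 — 5 in total.
No other element is forced above b_3 by the given relations, so the count is 5.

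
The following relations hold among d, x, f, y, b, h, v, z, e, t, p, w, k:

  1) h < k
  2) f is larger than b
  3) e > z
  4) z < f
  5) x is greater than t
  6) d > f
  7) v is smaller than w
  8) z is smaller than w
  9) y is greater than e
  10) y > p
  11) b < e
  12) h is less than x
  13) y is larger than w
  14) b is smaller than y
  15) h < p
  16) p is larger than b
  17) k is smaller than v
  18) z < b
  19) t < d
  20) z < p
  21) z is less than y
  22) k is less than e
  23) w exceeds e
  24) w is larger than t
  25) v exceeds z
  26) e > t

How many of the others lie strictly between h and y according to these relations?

The relations place h below y. An element lies strictly between them when it is forced above h and also forced below y.
Above h: {k, v, e, w, p, x}. Below y: {t, k, z, b, v, e, w, p}.
Intersection: {k, v, e, w, p} — 5.

5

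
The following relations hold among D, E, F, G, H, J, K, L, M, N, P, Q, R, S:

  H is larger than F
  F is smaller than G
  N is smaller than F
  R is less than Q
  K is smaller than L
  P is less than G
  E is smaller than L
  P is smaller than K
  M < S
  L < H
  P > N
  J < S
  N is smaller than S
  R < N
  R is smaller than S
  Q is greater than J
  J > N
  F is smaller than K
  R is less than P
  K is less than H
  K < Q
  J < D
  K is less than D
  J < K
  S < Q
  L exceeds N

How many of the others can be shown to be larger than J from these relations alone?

6

Directly above J: K, S, Q, D.
One step further: L, H (6 so far).
No other element is forced above J by the given relations, so the count is 6.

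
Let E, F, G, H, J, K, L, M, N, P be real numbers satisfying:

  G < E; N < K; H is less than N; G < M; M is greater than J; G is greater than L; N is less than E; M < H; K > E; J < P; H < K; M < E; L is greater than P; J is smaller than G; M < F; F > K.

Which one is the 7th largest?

Piecing the relations together gives one ordering: J < P < L < G < M < H < N < E < K < F.
Counting 7 from the largest end gives G.

G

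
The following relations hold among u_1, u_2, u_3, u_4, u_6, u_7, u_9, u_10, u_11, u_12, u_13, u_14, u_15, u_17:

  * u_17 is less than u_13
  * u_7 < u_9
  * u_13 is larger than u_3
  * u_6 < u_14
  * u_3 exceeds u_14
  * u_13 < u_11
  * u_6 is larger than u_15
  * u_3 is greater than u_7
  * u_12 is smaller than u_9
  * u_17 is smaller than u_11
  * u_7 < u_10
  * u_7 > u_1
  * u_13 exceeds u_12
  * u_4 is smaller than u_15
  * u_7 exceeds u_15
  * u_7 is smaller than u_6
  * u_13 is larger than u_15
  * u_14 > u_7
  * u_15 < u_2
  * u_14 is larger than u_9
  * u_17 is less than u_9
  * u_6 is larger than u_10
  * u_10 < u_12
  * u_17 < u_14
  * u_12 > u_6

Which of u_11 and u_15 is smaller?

u_15 < u_7 and u_7 < u_10 give u_15 < u_10.
Then u_10 < u_6 extends the chain to u_6.
With u_6 < u_12: u_15 < u_7 < u_10 < u_6 < u_12.
With u_12 < u_9: u_15 < u_7 < u_10 < u_6 < u_12 < u_9.
Then u_9 < u_14 extends the chain to u_14.
Then u_14 < u_3 extends the chain to u_3.
Then u_3 < u_13 extends the chain to u_13.
Then u_13 < u_11 extends the chain to u_11.
So u_15 < u_11; u_15 is the smaller of the two.

u_15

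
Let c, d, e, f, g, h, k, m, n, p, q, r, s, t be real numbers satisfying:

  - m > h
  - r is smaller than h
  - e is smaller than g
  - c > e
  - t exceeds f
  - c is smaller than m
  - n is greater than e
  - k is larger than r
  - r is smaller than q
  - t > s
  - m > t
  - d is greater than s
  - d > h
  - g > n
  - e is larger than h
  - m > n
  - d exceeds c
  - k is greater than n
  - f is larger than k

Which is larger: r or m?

m

r < h and h < e give r < e.
With e < n: r < h < e < n.
Then n < k extends the chain to k.
Then k < f extends the chain to f.
Then f < t extends the chain to t.
Then t < m extends the chain to m.
So r < m; m is the larger of the two.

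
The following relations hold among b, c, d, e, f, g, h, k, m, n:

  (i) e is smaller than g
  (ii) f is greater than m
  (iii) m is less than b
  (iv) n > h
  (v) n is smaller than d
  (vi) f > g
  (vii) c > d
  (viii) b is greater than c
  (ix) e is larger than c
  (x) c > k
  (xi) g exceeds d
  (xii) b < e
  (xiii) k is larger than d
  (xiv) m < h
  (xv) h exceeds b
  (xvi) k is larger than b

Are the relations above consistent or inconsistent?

We have c < b stated directly, yet also b < h < n < d < k < c by chaining the others — so b < c. Contradiction.

inconsistent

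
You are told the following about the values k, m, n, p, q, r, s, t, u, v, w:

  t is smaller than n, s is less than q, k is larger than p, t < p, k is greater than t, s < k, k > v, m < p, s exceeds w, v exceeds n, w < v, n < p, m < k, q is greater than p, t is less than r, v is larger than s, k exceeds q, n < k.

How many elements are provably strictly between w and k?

Chaining upward from w reaches: s, q, v.
Chaining downward from k reaches: t, m, n, p, s, q, v.
Strictly between w and k are those in both lists: s, q, v — 3 elements.

3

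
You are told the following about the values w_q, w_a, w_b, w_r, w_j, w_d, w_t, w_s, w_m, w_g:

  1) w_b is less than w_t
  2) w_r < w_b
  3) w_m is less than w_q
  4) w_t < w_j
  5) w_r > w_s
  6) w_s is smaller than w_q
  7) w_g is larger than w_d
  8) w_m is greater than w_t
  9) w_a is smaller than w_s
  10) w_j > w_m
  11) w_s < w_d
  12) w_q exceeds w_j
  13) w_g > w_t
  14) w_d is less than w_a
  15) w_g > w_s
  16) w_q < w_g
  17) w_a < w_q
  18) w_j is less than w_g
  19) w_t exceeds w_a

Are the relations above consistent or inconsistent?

inconsistent

Chaining the given relations yields w_d < w_a < w_s, so w_d < w_s. But one relation states w_s < w_d. These cannot both hold.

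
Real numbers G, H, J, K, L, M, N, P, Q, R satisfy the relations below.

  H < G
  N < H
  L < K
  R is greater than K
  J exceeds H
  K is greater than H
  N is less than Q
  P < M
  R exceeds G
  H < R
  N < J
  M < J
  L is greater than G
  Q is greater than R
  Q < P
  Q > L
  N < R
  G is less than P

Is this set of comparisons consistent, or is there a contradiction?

consistent

Every relation is compatible with N < H < G < L < K < R < Q < P < M < J; the set is consistent.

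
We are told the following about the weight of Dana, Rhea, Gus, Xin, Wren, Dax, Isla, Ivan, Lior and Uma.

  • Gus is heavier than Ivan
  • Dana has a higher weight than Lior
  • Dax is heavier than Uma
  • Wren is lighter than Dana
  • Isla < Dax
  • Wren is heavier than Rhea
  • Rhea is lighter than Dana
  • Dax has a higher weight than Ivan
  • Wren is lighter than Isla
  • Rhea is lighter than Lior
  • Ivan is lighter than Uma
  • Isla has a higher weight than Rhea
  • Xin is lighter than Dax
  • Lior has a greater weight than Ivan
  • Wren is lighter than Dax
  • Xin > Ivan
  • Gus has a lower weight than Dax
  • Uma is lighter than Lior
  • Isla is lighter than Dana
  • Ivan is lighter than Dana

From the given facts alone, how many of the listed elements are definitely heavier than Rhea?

5

Directly above Rhea: Wren, Lior, Isla, Dana.
One step further: Dax (5 so far).
Nothing else is reachable above Rhea; 5 in all.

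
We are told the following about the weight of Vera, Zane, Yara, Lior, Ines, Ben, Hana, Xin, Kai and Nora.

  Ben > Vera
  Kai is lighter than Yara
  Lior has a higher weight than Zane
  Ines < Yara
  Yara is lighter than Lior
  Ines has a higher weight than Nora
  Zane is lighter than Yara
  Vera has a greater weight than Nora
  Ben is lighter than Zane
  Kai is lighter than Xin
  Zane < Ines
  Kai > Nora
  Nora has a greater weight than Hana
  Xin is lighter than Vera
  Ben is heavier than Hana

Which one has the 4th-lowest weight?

The consecutive relations fix a unique order: Hana < Nora < Kai < Xin < Vera < Ben < Zane < Ines < Yara < Lior.
The 4th smallest is Xin.

Xin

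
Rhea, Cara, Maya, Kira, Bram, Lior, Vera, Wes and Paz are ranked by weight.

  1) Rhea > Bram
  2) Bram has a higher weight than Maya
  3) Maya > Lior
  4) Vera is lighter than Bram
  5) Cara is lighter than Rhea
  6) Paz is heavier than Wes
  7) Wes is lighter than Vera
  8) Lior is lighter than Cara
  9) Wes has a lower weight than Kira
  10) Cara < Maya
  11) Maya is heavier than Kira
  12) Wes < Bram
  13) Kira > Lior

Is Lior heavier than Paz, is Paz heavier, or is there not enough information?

Following every chain through Lior: above Lior we get Kira, Cara, Maya, Bram, Rhea.
Paz is not reached, and no chain runs the other way from Paz to Lior.
So the given relations leave the order of Lior and Paz undetermined.

undetermined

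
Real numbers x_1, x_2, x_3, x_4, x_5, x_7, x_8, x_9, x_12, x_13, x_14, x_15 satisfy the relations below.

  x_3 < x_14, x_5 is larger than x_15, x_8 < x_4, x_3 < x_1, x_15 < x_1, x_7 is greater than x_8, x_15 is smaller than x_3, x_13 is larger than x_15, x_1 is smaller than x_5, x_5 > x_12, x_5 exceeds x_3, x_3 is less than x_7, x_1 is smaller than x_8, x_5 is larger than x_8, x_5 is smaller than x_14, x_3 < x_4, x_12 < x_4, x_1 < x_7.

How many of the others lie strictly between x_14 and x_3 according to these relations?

The relations place x_3 below x_14. An element lies strictly between them when it is forced above x_3 and also forced below x_14.
Above x_3: {x_1, x_8, x_7, x_5, x_4}. Below x_14: {x_15, x_1, x_8, x_12, x_5}.
Intersection: {x_1, x_8, x_5} — 3.

3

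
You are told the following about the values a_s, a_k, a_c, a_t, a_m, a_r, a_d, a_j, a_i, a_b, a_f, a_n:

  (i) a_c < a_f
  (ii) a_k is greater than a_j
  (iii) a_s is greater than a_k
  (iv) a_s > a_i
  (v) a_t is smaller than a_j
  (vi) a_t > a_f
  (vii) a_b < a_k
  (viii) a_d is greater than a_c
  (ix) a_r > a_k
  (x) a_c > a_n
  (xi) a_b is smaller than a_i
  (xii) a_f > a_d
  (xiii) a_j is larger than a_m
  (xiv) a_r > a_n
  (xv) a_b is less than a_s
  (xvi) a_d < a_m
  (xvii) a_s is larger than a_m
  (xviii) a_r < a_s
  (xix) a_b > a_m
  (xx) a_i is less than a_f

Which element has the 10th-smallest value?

Chaining the given pairs: a_n < a_c < a_d < a_m < a_b < a_i < a_f < a_t < a_j < a_k < a_r < a_s.
The 10th smallest is a_k.

a_k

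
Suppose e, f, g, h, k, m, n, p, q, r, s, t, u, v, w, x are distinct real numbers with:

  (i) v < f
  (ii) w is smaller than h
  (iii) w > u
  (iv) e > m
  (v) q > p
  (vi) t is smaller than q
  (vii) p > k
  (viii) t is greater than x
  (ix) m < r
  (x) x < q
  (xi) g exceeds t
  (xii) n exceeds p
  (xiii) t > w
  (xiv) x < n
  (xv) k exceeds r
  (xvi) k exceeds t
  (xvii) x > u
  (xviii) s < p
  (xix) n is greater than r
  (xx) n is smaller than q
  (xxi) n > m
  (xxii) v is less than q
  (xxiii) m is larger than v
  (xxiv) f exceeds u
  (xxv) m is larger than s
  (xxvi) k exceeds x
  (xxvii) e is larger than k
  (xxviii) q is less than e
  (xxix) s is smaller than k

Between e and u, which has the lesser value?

The relevant relations are u < x; x < k; k < p; p < n; n < q; q < e.
Together: u < x < k < p < n < q < e.
So u < e; u is the smaller of the two.

u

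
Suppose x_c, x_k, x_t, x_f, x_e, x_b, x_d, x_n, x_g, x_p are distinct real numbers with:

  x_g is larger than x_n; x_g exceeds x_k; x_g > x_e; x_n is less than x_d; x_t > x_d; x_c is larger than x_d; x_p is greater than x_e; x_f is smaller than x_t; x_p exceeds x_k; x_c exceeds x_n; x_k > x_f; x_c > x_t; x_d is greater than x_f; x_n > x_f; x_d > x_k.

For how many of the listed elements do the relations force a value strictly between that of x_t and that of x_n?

Chaining upward from x_n reaches: x_d, x_g, x_c.
Chaining downward from x_t reaches: x_f, x_k, x_d.
Strictly between x_n and x_t are those in both lists: x_d — 1 element.

1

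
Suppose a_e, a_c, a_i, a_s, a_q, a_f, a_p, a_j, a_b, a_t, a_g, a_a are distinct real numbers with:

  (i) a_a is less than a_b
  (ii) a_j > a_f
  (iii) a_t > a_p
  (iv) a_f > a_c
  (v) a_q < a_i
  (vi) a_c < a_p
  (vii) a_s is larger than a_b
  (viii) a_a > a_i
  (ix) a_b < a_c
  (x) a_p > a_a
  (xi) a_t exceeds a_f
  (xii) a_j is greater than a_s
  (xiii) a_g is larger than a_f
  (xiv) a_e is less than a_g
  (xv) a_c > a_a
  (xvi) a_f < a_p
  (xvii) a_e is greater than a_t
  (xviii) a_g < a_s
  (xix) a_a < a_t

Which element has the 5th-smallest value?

Piecing the relations together gives one ordering: a_q < a_i < a_a < a_b < a_c < a_f < a_p < a_t < a_e < a_g < a_s < a_j.
Counting 5 from the smallest end gives a_c.

a_c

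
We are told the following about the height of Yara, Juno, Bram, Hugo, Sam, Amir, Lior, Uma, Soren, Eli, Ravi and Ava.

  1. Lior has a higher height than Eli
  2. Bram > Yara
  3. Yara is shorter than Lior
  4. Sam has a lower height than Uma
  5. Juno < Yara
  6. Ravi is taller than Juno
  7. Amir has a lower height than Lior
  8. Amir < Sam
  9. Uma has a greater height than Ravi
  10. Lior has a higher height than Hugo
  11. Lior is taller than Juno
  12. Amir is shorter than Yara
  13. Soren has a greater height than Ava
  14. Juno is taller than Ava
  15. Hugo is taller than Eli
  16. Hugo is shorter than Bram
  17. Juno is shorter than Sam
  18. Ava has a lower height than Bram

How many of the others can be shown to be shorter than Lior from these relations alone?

6

The elements the relations force below Lior are Ava, Amir, Juno, Eli, Yara, Hugo — no chain reaches any other.
That is 6.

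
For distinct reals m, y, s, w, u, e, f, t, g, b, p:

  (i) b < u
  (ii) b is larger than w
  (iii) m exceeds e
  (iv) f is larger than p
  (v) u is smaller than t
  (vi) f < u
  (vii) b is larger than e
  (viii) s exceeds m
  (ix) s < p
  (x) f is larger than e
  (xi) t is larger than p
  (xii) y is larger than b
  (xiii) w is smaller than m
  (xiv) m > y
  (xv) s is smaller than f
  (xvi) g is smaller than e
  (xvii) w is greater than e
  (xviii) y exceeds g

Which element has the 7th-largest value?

y

The consecutive relations fix a unique order: g < e < w < b < y < m < s < p < f < u < t.
The 7th largest is y.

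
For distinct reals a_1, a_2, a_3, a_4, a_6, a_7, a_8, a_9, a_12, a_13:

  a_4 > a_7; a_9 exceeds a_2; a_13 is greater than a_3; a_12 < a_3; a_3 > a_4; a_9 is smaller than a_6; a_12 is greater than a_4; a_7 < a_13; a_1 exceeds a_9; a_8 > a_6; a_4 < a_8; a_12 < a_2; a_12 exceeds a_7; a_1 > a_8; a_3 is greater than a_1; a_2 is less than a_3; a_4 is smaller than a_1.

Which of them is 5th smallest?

a_9

The consecutive relations fix a unique order: a_7 < a_4 < a_12 < a_2 < a_9 < a_6 < a_8 < a_1 < a_3 < a_13.
The 5th smallest is a_9.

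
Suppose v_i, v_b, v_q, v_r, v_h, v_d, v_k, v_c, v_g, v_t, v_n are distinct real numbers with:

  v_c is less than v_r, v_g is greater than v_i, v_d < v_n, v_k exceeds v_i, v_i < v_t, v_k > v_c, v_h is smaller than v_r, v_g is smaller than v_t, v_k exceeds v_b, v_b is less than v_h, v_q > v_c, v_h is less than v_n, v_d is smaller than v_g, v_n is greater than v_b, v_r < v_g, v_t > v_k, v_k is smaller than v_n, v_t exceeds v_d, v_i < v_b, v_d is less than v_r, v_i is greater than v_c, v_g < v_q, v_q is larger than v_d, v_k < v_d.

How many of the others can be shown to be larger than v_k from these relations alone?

6

The elements the relations force above v_k are v_d, v_r, v_g, v_q, v_t, v_n — no chain reaches any other.
That is 6.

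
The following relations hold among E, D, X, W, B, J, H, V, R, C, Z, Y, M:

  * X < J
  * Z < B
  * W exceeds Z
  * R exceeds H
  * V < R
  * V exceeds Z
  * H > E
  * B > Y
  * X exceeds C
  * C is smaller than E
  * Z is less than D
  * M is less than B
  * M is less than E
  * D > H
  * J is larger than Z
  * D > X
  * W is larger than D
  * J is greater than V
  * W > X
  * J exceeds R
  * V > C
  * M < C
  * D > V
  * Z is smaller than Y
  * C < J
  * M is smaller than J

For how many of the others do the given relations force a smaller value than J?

8

The elements the relations force below J are Z, M, C, E, H, V, X, R — no chain reaches any other.
That is 8.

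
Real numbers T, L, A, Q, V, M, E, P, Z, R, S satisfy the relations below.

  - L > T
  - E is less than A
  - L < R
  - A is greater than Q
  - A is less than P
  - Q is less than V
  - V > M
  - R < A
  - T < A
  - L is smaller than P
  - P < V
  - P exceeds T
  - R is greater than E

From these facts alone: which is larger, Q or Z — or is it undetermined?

Following every chain through Q: above Q we get A, P, V.
Z is not reached, and no chain runs the other way from Z to Q.
So the given relations leave the order of Q and Z undetermined.

undetermined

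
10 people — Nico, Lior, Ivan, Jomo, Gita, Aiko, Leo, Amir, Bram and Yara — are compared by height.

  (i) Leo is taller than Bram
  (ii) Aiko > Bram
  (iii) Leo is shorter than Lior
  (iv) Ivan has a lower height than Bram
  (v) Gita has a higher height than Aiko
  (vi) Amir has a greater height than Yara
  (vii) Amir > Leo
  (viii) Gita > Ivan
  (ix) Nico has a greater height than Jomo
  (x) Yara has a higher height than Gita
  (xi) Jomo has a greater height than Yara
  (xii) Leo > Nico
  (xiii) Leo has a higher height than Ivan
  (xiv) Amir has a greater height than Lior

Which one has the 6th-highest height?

Yara

The consecutive relations fix a unique order: Ivan < Bram < Aiko < Gita < Yara < Jomo < Nico < Leo < Lior < Amir.
The 6th largest is Yara.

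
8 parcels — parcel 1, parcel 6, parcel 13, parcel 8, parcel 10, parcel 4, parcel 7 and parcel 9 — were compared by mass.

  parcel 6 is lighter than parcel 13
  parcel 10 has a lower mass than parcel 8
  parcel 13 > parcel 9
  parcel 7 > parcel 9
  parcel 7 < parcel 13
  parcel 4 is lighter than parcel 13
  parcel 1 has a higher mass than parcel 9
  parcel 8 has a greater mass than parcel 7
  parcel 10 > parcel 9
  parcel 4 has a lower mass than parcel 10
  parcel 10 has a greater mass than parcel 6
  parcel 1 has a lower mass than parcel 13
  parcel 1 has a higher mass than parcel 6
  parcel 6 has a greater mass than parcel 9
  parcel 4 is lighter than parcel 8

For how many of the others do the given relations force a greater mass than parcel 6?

The elements the relations force above parcel 6 are parcel 1, parcel 10, parcel 8, parcel 13 — no chain reaches any other.
That is 4.

4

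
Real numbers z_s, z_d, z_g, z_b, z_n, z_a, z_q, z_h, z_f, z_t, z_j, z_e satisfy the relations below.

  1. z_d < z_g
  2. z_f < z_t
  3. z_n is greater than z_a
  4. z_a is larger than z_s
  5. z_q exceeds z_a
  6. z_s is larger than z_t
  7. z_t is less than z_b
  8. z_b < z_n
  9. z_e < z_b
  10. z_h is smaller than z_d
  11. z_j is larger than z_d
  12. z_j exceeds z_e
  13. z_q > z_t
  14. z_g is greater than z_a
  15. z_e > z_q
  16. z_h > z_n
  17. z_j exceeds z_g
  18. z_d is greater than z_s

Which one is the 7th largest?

Chaining the given pairs: z_f < z_t < z_s < z_a < z_q < z_e < z_b < z_n < z_h < z_d < z_g < z_j.
Counting 7 from the largest end gives z_e.

z_e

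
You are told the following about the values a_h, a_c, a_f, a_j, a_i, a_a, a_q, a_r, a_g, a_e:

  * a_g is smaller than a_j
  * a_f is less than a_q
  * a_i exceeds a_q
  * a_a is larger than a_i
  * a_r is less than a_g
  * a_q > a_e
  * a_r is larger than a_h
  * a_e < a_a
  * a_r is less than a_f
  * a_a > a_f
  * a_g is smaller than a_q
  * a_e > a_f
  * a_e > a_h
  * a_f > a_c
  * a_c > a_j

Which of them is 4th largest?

Piecing the relations together gives one ordering: a_h < a_r < a_g < a_j < a_c < a_f < a_e < a_q < a_i < a_a.
The 4th largest is a_e.

a_e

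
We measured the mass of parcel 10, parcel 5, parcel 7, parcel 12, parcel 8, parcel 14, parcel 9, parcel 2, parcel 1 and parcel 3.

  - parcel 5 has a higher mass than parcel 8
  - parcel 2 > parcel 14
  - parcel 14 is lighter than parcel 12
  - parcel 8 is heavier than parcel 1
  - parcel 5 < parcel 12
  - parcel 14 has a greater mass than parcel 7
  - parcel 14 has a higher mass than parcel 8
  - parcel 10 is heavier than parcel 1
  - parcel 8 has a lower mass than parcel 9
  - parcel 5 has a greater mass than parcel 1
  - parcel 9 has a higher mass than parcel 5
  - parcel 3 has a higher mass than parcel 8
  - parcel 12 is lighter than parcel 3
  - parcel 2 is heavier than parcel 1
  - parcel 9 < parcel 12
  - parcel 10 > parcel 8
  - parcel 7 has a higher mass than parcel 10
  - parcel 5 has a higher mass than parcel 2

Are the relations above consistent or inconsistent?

consistent

Every relation is compatible with parcel 1 < parcel 8 < parcel 10 < parcel 7 < parcel 14 < parcel 2 < parcel 5 < parcel 9 < parcel 12 < parcel 3; the set is consistent.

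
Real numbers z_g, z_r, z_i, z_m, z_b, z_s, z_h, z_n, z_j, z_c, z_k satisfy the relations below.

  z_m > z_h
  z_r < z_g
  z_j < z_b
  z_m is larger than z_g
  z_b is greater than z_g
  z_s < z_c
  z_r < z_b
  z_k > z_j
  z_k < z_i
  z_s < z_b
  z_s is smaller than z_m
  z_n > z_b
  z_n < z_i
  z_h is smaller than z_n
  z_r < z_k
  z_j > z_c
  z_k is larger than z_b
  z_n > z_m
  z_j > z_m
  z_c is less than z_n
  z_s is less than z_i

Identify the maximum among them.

z_i

z_s is not greatest since z_s < z_m; z_r is not greatest since z_r < z_k; z_g is not greatest since z_g < z_m; z_c is not greatest since z_c < z_j; z_h is not greatest since z_h < z_m; z_m is not greatest since z_m < z_j; z_j is not greatest since z_j < z_b; z_b is not greatest since z_b < z_k; z_n is not greatest since z_n < z_i; z_k is not greatest since z_k < z_i.
Only z_i has nothing above it, so z_i is the maximum.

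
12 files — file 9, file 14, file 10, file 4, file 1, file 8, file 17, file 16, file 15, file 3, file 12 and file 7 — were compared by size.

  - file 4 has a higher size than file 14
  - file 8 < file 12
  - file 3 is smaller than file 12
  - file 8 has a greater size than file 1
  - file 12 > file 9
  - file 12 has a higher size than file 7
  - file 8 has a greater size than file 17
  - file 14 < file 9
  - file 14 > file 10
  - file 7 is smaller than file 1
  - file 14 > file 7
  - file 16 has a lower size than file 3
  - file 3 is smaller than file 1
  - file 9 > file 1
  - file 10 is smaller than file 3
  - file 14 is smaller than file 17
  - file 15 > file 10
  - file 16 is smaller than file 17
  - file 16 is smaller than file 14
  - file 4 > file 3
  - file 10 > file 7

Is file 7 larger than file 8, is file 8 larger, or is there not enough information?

file 7 < file 10 and file 10 < file 3 give file 7 < file 3.
Then file 3 < file 1 extends the chain to file 1.
With file 1 < file 8: file 7 < file 10 < file 3 < file 1 < file 8.
So file 8 is larger.

file 8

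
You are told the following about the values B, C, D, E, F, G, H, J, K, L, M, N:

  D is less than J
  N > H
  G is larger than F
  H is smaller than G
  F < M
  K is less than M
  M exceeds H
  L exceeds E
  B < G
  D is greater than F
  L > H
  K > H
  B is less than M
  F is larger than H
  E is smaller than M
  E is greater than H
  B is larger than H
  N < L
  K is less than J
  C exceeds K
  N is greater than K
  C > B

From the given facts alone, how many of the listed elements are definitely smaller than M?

5

Directly below M: H, B, E, K, F.
Nothing else is reachable below M; 5 in all.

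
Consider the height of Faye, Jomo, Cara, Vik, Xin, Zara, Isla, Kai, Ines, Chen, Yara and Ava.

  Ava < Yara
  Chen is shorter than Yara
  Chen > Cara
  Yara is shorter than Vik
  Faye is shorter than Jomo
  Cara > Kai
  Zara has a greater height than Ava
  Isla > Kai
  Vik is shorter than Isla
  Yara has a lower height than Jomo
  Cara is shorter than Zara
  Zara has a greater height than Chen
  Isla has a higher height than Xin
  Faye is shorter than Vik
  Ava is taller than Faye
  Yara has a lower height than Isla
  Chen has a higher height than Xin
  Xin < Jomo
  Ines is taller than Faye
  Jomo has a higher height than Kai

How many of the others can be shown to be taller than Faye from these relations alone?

7

From Faye the given relations immediately reach Ava, Vik, Ines, Jomo.
From those, Yara, Zara, Isla — 7 in total.
No other element is forced above Faye by the given relations, so the count is 7.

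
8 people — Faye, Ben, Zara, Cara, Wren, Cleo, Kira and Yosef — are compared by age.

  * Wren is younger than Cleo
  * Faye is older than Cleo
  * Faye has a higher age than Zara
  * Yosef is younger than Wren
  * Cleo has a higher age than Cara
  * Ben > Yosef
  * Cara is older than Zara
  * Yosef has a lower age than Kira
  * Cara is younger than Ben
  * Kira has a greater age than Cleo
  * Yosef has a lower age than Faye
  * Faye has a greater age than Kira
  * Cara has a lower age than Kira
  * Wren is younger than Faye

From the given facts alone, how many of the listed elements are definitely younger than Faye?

6

Directly below Faye: Yosef, Zara, Wren, Cleo, Kira.
One step further: Cara (6 so far).
Nothing else is reachable below Faye; 6 in all.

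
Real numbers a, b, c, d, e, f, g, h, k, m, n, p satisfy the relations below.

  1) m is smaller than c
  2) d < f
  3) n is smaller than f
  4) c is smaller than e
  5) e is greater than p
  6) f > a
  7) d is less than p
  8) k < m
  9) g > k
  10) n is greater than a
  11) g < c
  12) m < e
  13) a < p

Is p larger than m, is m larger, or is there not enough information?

Following every chain through p: above p we get e; below p we get d, a.
m is not reached, and no chain runs the other way from m to p.
So the given relations leave the order of p and m undetermined.

undetermined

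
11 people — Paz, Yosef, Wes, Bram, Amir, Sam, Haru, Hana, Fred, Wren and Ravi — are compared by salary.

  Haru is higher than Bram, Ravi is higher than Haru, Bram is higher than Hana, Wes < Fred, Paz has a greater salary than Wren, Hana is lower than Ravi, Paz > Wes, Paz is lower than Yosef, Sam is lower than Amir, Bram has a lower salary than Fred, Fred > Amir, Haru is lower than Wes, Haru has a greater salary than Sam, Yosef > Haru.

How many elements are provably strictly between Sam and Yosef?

3

Chaining upward from Sam reaches: Haru, Amir, Wes, Fred, Paz, Ravi.
Chaining downward from Yosef reaches: Hana, Bram, Haru, Wes, Wren, Paz.
Strictly between Sam and Yosef are those in both lists: Haru, Wes, Paz — 3 elements.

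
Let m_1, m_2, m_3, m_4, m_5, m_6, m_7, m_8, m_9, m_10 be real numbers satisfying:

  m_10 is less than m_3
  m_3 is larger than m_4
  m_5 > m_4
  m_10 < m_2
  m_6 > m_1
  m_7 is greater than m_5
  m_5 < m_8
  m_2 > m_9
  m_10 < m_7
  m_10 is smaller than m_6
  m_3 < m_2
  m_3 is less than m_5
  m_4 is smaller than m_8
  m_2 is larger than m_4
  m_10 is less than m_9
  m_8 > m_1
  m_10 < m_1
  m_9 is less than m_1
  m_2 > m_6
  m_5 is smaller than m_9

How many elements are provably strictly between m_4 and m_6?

Chaining upward from m_4 reaches: m_3, m_5, m_9, m_1, m_2, m_7, m_8.
Chaining downward from m_6 reaches: m_10, m_3, m_5, m_9, m_1.
Strictly between m_4 and m_6 are those in both lists: m_3, m_5, m_9, m_1 — 4 elements.

4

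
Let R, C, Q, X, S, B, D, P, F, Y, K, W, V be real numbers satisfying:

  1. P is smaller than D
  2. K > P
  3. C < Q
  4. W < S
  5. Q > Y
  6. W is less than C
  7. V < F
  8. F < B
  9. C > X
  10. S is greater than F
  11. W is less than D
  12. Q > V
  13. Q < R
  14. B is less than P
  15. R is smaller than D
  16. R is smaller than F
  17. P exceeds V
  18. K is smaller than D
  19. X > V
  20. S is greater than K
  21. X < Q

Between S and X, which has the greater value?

Link the given pairs in sequence: X < C; C < Q; Q < R; R < F; F < B; B < P; P < K; K < S.
Chaining these gives X < C < Q < R < F < B < P < K < S.
So X < S; S is the larger of the two.

S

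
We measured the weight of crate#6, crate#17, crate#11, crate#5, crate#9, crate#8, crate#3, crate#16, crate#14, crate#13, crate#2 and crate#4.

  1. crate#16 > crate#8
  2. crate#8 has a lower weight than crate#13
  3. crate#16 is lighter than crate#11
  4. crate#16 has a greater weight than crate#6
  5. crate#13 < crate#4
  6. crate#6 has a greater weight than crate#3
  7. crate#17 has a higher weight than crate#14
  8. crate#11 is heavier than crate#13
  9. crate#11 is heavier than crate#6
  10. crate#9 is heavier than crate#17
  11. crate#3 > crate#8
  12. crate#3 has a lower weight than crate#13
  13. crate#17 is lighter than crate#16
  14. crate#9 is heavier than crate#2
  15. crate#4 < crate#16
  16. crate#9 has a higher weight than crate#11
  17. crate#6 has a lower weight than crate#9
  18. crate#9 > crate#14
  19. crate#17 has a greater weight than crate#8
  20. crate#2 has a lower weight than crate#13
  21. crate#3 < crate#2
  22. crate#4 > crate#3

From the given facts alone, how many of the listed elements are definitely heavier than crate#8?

9

The elements the relations force above crate#8 are crate#3, crate#2, crate#6, crate#13, crate#17, crate#4, crate#16, crate#11, crate#9 — no chain reaches any other.
That is 9.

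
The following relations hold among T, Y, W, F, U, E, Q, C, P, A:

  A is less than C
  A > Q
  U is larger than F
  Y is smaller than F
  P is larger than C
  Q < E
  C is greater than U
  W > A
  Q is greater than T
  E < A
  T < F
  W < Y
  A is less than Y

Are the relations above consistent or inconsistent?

consistent

The single ordering T < Q < E < A < W < Y < F < U < C < P satisfies every listed relation, so no contradiction arises.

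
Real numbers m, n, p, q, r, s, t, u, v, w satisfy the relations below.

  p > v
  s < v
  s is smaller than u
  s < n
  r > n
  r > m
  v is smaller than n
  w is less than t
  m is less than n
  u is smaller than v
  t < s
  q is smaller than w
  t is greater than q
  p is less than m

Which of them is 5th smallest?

Piecing the relations together gives one ordering: q < w < t < s < u < v < p < m < n < r.
The 5th smallest is u.

u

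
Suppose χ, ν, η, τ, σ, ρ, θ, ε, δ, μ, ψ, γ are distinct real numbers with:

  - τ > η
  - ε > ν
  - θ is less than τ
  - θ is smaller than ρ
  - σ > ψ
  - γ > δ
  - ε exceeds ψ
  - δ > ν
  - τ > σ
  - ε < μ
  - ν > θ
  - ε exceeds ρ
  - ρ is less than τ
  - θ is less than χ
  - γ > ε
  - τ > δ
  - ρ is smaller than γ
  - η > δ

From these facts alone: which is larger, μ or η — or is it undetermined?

undetermined

Following every chain through η: above η we get τ; below η we get θ, ν, δ.
μ is not reached, and no chain runs the other way from μ to η.
So the given relations leave the order of η and μ undetermined.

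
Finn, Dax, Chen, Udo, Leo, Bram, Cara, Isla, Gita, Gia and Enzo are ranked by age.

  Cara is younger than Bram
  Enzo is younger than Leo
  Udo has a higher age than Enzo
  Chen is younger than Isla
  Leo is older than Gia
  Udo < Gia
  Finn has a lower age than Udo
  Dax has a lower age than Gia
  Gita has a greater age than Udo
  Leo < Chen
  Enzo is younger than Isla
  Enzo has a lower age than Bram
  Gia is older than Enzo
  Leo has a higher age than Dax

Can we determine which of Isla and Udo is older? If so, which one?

Following the relations from Udo: Udo < Gia < Leo < Chen < Isla.
So Isla is older.

Isla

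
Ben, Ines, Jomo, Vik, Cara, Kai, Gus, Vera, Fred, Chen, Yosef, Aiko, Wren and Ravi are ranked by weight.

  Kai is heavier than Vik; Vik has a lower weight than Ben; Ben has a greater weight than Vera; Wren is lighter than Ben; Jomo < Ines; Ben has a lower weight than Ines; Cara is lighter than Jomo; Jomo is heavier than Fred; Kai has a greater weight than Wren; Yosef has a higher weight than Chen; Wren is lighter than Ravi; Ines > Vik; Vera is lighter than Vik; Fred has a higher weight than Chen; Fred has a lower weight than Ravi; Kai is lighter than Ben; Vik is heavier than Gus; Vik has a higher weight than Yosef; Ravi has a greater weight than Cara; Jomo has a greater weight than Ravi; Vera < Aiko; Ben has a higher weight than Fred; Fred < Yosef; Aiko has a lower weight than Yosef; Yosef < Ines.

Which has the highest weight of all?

Chaining downward from Ines: directly below it, Jomo, Yosef, Vik, Ben; then Chen, Wren, Gus, Fred, Vera, Cara, Ravi, Aiko, Kai.
That covers every other element, and nothing is given above Ines, so Ines is the highest weight.

Ines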